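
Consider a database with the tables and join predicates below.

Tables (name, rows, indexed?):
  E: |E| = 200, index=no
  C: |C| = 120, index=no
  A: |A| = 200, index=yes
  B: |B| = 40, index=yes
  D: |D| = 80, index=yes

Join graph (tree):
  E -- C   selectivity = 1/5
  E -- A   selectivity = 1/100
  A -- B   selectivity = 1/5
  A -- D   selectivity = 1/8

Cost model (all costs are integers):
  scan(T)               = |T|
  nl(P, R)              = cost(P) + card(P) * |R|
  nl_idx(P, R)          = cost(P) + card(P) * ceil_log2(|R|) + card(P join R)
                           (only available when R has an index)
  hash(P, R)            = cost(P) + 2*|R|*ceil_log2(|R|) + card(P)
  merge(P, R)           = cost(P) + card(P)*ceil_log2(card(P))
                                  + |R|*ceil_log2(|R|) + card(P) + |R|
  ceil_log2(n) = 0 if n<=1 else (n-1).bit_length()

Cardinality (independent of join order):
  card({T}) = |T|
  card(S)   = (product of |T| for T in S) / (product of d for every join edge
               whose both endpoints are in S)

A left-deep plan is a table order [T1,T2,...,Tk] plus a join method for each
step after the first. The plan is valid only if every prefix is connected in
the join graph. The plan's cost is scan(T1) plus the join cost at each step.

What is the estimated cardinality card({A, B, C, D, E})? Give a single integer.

768000

Tables in S: A(200), B(40), C(120), D(80), E(200)
Edges inside S: E-C(d=5), E-A(d=100), A-B(d=5), A-D(d=8)
numerator = 200 * 40 * 120 * 80 * 200 = 15360000000
denominator = 5 * 100 * 5 * 8 = 20000
card(S) = 15360000000 / 20000 = 768000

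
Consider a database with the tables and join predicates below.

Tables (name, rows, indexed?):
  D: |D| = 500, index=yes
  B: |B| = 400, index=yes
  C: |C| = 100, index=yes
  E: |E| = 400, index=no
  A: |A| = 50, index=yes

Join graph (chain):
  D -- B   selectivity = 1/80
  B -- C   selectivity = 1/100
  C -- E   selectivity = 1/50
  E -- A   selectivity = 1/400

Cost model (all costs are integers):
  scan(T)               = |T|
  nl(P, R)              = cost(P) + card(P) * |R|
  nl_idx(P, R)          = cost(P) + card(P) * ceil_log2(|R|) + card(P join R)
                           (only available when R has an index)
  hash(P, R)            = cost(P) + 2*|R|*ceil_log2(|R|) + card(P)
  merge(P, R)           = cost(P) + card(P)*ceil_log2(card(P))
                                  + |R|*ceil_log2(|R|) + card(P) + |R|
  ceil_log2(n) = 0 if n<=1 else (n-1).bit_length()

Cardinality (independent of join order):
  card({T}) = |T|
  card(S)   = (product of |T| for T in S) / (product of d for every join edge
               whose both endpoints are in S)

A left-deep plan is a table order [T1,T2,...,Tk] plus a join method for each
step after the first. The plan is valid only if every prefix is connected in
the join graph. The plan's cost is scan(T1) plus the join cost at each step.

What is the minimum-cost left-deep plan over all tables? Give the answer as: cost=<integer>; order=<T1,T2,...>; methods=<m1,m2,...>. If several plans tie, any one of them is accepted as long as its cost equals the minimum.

cost=9250; order=E,A,C,B,D; methods=hash,nl_idx,nl_idx,nl_idx

Selinger DP (subsets sized 1..n):
  {D}: scan cost=500, card=500
  {B}: scan cost=400, card=400
  {C}: scan cost=100, card=100
  {E}: scan cost=400, card=400
  {A}: scan cost=50, card=50
  {BD}: card=2500; try (D,nl_idx)→6500, (B,nl_idx)→7500, (B,hash)→8200, (D,merge)→9400, (B,merge)→9500, (D,hash)→9800 …(+2); best=6500 via (D,nl_idx)
  {BC}: card=400; try (B,nl_idx)→1400, (C,hash)→2200, (C,nl_idx)→3600, (B,merge)→4900, (C,merge)→5200, (B,hash)→7400 …(+2); best=1400 via (B,nl_idx)
  {CE}: card=800; try (C,hash)→2200, (C,nl_idx)→4000, (E,merge)→4900, (C,merge)→5200, (E,hash)→7400, (E,nl)→40100 …(+1); best=2200 via (C,hash)
  {AE}: card=50; try (A,hash)→1400, (A,nl_idx)→2850, (E,merge)→4400, (A,merge)→4750, (E,hash)→7300, (E,nl)→20050 …(+1); best=1400 via (A,hash)
  {BCD}: card=2500; try (D,nl_idx)→7500, (D,merge)→10400, (C,hash)→10400, (D,hash)→10800, (C,nl_idx)→26500, (C,merge)→39800 …(+2); best=7500 via (D,nl_idx)
  {BCE}: card=3200; try (E,hash)→9000, (E,merge)→9400, (B,hash)→10200, (B,nl_idx)→12600, (B,merge)→15000, (E,nl)→161400 …(+1); best=9000 via (E,hash)
  {ACE}: card=100; try (C,nl_idx)→1850, (C,merge)→2550, (C,hash)→2850, (A,hash)→3600, (C,nl)→6400, (A,nl_idx)→7100 …(+2); best=1850 via (C,nl_idx)
  {BCDE}: card=20000; try (E,hash)→17200, (D,hash)→21200, (E,merge)→44000, (D,merge)→55600, (D,nl_idx)→57800, (E,nl)→1007500 …(+1); best=17200 via (E,hash)
  {ABCE}: card=400; try (B,nl_idx)→3150, (B,merge)→6650, (B,hash)→9150, (A,hash)→12800, (A,nl_idx)→28600, (B,nl)→41850 …(+2); best=3150 via (B,nl_idx)
  {ABCDE}: card=2500; try (D,nl_idx)→9250, (D,merge)→12150, (D,hash)→12550, (A,hash)→37800, (A,nl_idx)→139700, (D,nl)→203150 …(+2); best=9250 via (D,nl_idx)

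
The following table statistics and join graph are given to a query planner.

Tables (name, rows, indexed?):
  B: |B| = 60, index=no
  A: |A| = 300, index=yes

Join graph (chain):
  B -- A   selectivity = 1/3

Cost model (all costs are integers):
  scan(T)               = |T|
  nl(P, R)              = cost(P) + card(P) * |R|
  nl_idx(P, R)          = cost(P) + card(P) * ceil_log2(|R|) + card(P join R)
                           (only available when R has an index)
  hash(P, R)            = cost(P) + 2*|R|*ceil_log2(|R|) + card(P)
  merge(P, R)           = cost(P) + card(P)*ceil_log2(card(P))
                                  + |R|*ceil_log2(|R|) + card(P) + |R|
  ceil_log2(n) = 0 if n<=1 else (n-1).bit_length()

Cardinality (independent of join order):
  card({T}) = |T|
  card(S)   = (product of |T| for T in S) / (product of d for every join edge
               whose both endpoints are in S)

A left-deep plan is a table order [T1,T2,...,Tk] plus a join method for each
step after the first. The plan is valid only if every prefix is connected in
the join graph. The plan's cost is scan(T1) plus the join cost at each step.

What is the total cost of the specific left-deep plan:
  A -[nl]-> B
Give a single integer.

step 1: scan A: cost=300, card=300
step 2: join B via nl
    card(P join B) = 300*60/(3) = 6000
    cost = 300 + 300*60 = 18300

18300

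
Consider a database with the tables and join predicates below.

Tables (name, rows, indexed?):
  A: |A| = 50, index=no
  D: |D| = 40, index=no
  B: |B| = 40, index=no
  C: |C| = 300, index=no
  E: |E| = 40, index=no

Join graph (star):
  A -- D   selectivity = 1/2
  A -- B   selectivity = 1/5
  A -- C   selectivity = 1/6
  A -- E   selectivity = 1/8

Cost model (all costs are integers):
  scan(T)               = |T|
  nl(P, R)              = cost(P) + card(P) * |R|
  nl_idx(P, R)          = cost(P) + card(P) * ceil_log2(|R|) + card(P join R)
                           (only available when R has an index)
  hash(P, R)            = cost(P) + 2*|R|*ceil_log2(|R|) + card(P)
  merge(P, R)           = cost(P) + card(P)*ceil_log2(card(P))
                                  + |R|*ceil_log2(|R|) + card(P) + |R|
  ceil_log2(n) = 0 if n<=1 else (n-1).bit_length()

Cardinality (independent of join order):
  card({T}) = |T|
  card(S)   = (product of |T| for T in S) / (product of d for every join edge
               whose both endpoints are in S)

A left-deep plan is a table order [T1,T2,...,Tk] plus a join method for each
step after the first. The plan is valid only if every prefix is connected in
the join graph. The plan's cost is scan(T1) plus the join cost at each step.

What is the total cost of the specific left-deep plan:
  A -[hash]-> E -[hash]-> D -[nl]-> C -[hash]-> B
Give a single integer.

1751790

step 1: scan A: cost=50, card=50
step 2: join E via hash
    card(P join E) = 50*40/(8) = 250
    cost = 50 + 2*40*6 + 50 = 580
step 3: join D via hash
    card(P join D) = 250*40/(2) = 5000
    cost = 580 + 2*40*6 + 250 = 1310
step 4: join C via nl
    card(P join C) = 5000*300/(6) = 250000
    cost = 1310 + 5000*300 = 1501310
step 5: join B via hash
    card(P join B) = 250000*40/(5) = 2000000
    cost = 1501310 + 2*40*6 + 250000 = 1751790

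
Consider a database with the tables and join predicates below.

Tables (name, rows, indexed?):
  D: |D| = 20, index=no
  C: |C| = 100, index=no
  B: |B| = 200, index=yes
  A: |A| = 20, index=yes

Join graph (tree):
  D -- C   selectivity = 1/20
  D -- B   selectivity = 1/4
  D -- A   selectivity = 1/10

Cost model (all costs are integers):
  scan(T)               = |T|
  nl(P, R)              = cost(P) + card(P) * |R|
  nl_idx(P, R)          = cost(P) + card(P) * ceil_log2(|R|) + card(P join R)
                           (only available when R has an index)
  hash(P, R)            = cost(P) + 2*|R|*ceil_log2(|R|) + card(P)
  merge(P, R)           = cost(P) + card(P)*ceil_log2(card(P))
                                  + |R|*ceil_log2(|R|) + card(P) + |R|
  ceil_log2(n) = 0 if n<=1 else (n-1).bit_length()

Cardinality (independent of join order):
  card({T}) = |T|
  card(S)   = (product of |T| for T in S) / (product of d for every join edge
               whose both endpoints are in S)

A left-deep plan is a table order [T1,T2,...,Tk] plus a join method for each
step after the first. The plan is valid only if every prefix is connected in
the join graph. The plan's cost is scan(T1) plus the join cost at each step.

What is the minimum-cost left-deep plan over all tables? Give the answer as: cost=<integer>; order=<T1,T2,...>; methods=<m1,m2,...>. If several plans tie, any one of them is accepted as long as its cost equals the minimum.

Selinger DP (subsets sized 1..n):
  {D}: scan cost=20, card=20
  {C}: scan cost=100, card=100
  {B}: scan cost=200, card=200
  {A}: scan cost=20, card=20
  {CD}: card=100; try (D,hash)→400, (C,merge)→940, (D,merge)→1020, (C,hash)→1440, (C,nl)→2020, (D,nl)→2100; best=400 via (D,hash)
  {BD}: card=1000; try (D,hash)→600, (B,nl_idx)→1180, (B,merge)→1940, (D,merge)→2120, (B,hash)→3240, (B,nl)→4020 …(+1); best=600 via (D,hash)
  {AD}: card=40; try (A,nl_idx)→160, (D,hash)→240, (A,hash)→240, (D,merge)→260, (A,merge)→260, (D,nl)→420 …(+1); best=160 via (A,nl_idx)
  {BCD}: card=5000; try (C,hash)→3000, (B,merge)→3000, (B,hash)→3700, (B,nl_idx)→6200, (C,merge)→12400, (B,nl)→20400 …(+1); best=3000 via (C,hash)
  {ACD}: card=200; try (A,hash)→700, (A,nl_idx)→1100, (C,merge)→1240, (A,merge)→1320, (C,hash)→1600, (A,nl)→2400 …(+1); best=700 via (A,hash)
  {ABD}: card=2000; try (A,hash)→1800, (B,merge)→2240, (B,nl_idx)→2480, (B,hash)→3400, (A,nl_idx)→7600, (B,nl)→8160 …(+2); best=1800 via (A,hash)
  {ABCD}: card=10000; try (B,hash)→4100, (B,merge)→4300, (C,hash)→5200, (A,hash)→8200, (B,nl_idx)→12300, (C,merge)→26600 …(+5); best=4100 via (B,hash)

cost=4100; order=C,D,A,B; methods=hash,hash,hash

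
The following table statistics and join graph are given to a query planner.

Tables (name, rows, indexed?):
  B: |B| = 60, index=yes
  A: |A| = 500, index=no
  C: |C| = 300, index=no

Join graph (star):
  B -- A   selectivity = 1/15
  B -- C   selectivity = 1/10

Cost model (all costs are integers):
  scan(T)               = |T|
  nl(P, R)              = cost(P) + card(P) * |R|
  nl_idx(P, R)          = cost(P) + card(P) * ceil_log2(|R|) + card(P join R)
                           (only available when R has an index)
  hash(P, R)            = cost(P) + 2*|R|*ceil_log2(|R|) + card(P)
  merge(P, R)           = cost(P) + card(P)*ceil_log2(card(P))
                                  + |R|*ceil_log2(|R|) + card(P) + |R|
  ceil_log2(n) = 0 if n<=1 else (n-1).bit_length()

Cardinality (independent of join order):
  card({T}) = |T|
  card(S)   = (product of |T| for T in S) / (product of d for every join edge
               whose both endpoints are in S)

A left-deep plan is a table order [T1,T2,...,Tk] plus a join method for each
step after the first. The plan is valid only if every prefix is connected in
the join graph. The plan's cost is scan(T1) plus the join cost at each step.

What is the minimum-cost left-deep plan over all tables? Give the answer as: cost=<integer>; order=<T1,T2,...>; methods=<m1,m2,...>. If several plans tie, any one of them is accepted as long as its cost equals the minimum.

Selinger DP (subsets sized 1..n):
  {B}: scan cost=60, card=60
  {A}: scan cost=500, card=500
  {C}: scan cost=300, card=300
  {AB}: card=2000; try (B,hash)→1720, (A,merge)→5480, (B,nl_idx)→5500, (B,merge)→5920, (A,hash)→9120, (A,nl)→30060 …(+1); best=1720 via (B,hash)
  {BC}: card=1800; try (B,hash)→1320, (C,merge)→3480, (B,merge)→3720, (B,nl_idx)→3900, (C,hash)→5520, (C,nl)→18060 …(+1); best=1320 via (B,hash)
  {ABC}: card=60000; try (C,hash)→9120, (A,hash)→12120, (A,merge)→27920, (C,merge)→28720, (C,nl)→601720, (A,nl)→901320; best=9120 via (C,hash)

cost=9120; order=A,B,C; methods=hash,hash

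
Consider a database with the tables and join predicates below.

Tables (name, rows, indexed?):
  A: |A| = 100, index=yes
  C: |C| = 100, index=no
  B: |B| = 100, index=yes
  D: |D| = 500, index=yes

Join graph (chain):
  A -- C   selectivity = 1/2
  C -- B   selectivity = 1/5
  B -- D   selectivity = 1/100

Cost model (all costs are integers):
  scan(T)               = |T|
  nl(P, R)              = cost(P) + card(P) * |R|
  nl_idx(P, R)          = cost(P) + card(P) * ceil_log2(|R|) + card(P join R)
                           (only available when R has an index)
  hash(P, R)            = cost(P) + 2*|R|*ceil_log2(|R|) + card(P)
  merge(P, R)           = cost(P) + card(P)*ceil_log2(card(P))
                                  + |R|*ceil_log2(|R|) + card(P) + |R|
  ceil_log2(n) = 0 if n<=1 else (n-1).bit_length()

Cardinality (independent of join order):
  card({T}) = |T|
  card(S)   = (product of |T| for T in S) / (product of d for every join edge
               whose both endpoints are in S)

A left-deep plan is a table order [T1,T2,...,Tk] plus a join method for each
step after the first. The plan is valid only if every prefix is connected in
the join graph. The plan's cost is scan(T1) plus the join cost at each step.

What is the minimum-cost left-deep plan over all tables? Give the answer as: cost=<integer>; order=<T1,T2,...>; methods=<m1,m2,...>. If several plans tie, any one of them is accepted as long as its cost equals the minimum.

cost=14800; order=B,D,C,A; methods=nl_idx,hash,hash

Selinger DP (subsets sized 1..n):
  {A}: scan cost=100, card=100
  {C}: scan cost=100, card=100
  {B}: scan cost=100, card=100
  {D}: scan cost=500, card=500
  {AC}: card=5000; try (C,hash)→1600, (A,hash)→1600, (C,merge)→1700, (A,merge)→1700, (A,nl_idx)→5800, (C,nl)→10100 …(+1); best=1600 via (C,hash)
  {BC}: card=2000; try (C,hash)→1600, (B,hash)→1600, (C,merge)→1700, (B,merge)→1700, (B,nl_idx)→2800, (C,nl)→10100 …(+1); best=1600 via (C,hash)
  {BD}: card=500; try (D,nl_idx)→1500, (B,hash)→2400, (B,nl_idx)→4500, (D,merge)→5900, (B,merge)→6300, (D,hash)→9200 …(+2); best=1500 via (D,nl_idx)
  {ABC}: card=100000; try (A,hash)→5000, (B,hash)→8000, (A,merge)→26400, (B,merge)→72400, (A,nl_idx)→115600, (B,nl_idx)→136600 …(+2); best=5000 via (A,hash)
  {BCD}: card=10000; try (C,hash)→3400, (C,merge)→7300, (D,hash)→12600, (D,nl_idx)→29600, (D,merge)→30600, (C,nl)→51500 …(+1); best=3400 via (C,hash)
  {ABCD}: card=500000; try (A,hash)→14800, (D,hash)→114000, (A,merge)→154200, (A,nl_idx)→573400, (A,nl)→1003400, (D,nl_idx)→1405000 …(+2); best=14800 via (A,hash)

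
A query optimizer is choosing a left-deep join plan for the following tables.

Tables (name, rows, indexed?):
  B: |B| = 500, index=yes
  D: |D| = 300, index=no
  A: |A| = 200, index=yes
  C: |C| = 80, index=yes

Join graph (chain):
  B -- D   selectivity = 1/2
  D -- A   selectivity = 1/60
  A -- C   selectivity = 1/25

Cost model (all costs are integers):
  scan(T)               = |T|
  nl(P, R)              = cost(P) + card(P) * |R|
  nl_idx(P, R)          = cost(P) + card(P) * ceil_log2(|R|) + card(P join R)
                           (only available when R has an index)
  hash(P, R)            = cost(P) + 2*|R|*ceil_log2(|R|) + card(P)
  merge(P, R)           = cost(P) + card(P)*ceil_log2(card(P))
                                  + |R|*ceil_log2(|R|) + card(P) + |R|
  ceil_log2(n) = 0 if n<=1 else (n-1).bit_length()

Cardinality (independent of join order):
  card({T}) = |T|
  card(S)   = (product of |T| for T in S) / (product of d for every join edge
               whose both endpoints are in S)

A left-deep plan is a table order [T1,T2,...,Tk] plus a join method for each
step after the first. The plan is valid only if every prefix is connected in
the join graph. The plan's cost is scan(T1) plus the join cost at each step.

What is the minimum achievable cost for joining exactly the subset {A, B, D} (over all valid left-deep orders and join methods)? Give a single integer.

Selinger DP over subsets of {A,B,D}:
  {B}: scan cost=500, card=500
  {D}: scan cost=300, card=300
  {A}: scan cost=200, card=200
  {BD}: card=75000; try (D,hash)→6400, (B,merge)→8300, (D,merge)→8500, (B,hash)→9600, (B,nl_idx)→78000, (B,nl)→150300 …(+1); best=6400 via (D,hash)
  {AD}: card=1000; try (A,nl_idx)→3700, (A,hash)→3800, (D,merge)→5000, (A,merge)→5100, (D,hash)→5800, (D,nl)→60200 …(+1); best=3700 via (A,nl_idx)
  {ABD}: card=250000; try (B,hash)→13700, (B,merge)→19700, (A,hash)→84600, (B,nl_idx)→262700, (B,nl)→503700, (A,nl_idx)→856400 …(+2); best=13700 via (B,hash)

13700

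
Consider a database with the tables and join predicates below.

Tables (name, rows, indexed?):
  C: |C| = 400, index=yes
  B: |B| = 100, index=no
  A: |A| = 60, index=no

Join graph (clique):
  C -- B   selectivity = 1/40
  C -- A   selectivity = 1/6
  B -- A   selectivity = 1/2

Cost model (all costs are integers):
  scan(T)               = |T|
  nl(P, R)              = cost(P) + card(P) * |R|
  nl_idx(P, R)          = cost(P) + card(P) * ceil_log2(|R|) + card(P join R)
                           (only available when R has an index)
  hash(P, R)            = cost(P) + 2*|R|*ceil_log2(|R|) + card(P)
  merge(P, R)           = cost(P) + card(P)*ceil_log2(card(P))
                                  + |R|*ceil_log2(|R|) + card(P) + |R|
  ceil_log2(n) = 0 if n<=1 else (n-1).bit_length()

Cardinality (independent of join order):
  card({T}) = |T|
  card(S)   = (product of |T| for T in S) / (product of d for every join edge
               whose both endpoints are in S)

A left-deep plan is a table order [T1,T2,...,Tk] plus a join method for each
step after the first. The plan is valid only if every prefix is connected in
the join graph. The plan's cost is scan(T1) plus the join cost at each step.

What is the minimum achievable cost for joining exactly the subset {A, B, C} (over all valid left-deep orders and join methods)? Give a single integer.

Selinger DP over subsets of {A,B,C}:
  {C}: scan cost=400, card=400
  {B}: scan cost=100, card=100
  {A}: scan cost=60, card=60
  {BC}: card=1000; try (C,nl_idx)→2000, (B,hash)→2200, (C,merge)→4900, (B,merge)→5200, (C,hash)→7400, (C,nl)→40100 …(+1); best=2000 via (C,nl_idx)
  {AC}: card=4000; try (A,hash)→1520, (C,merge)→4480, (C,nl_idx)→4600, (A,merge)→4820, (C,hash)→7320, (C,nl)→24060 …(+1); best=1520 via (A,hash)
  {AB}: card=3000; try (A,hash)→920, (B,merge)→1280, (A,merge)→1320, (B,hash)→1520, (B,nl)→6060, (A,nl)→6100; best=920 via (A,hash)
  {ABC}: card=5000; try (A,hash)→3720, (B,hash)→6920, (C,hash)→11120, (A,merge)→13420, (C,nl_idx)→32920, (C,merge)→43920 …(+4); best=3720 via (A,hash)

3720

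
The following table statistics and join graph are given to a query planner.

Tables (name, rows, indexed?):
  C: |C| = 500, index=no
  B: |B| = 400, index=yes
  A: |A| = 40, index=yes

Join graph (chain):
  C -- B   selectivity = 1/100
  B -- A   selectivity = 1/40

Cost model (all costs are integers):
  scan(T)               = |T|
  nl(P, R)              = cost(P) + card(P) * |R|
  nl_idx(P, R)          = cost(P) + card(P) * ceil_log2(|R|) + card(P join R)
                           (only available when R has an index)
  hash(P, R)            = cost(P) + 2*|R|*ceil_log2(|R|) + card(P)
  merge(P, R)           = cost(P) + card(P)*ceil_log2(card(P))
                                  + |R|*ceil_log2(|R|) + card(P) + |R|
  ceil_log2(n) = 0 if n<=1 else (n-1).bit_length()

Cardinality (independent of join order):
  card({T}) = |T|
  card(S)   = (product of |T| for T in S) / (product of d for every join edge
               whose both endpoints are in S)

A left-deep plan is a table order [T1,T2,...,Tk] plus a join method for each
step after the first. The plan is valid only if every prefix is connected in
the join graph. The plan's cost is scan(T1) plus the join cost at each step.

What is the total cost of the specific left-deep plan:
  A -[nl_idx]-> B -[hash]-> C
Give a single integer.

10200

step 1: scan A: cost=40, card=40
step 2: join B via nl_idx
    card(P join B) = 40*400/(40) = 400
    cost = 40 + 40*9 + 400 = 800
step 3: join C via hash
    card(P join C) = 400*500/(100) = 2000
    cost = 800 + 2*500*9 + 400 = 10200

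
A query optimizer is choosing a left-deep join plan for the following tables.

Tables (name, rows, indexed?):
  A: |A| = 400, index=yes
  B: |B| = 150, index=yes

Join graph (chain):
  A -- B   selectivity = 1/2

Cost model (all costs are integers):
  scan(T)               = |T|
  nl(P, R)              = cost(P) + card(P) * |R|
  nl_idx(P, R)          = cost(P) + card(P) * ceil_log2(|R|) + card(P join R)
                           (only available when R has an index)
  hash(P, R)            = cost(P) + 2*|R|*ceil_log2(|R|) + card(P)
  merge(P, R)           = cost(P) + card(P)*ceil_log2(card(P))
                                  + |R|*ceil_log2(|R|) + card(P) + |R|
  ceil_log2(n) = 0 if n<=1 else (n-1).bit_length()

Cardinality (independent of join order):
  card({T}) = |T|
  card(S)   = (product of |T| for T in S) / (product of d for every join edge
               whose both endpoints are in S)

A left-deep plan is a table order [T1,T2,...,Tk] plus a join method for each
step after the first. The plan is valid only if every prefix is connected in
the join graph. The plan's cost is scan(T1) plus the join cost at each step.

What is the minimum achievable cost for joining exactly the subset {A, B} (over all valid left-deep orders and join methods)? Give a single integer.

Selinger DP over subsets of {A,B}:
  {A}: scan cost=400, card=400
  {B}: scan cost=150, card=150
  {AB}: card=30000; try (B,hash)→3200, (A,merge)→5500, (B,merge)→5750, (A,hash)→7500, (A,nl_idx)→31500, (B,nl_idx)→33600 …(+2); best=3200 via (B,hash)

3200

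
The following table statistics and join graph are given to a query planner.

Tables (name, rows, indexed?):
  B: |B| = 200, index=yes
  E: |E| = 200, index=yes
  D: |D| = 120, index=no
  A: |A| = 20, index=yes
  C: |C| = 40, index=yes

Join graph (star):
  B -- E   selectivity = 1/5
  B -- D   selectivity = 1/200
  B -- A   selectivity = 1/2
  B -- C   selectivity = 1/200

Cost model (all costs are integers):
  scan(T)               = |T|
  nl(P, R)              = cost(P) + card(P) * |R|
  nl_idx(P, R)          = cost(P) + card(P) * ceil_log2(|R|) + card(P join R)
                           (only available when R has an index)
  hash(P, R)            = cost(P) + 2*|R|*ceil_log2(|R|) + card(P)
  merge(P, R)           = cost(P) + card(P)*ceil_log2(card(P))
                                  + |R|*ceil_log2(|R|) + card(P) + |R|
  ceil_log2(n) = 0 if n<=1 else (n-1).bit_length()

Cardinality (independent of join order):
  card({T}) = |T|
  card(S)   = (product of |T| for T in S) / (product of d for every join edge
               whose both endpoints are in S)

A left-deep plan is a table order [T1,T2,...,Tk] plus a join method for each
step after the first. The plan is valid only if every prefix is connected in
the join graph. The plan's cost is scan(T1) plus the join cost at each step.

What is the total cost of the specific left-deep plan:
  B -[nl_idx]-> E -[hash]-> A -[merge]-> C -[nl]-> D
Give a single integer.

step 1: scan B: cost=200, card=200
step 2: join E via nl_idx
    card(P join E) = 200*200/(5) = 8000
    cost = 200 + 200*8 + 8000 = 9800
step 3: join A via hash
    card(P join A) = 8000*20/(2) = 80000
    cost = 9800 + 2*20*5 + 8000 = 18000
step 4: join C via merge
    card(P join C) = 80000*40/(200) = 16000
    cost = 18000 + 80000*17 + 40*6 + 80000 + 40 = 1458280
step 5: join D via nl
    card(P join D) = 16000*120/(200) = 9600
    cost = 1458280 + 16000*120 = 3378280

3378280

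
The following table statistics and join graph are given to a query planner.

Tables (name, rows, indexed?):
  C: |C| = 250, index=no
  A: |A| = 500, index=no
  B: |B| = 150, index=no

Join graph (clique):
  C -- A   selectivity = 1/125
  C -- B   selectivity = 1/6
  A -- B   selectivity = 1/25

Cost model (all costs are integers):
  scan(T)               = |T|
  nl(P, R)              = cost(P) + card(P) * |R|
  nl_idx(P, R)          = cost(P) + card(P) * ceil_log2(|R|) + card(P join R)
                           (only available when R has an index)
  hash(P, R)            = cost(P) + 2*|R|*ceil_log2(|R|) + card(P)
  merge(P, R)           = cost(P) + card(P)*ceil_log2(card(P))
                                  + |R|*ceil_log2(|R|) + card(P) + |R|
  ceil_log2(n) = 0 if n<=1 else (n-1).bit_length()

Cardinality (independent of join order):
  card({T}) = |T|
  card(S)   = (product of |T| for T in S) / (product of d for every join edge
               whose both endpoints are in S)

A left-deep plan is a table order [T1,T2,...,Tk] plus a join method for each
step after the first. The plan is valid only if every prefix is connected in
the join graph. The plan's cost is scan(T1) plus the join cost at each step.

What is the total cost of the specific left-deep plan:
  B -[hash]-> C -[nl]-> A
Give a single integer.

step 1: scan B: cost=150, card=150
step 2: join C via hash
    card(P join C) = 150*250/(6) = 6250
    cost = 150 + 2*250*8 + 150 = 4300
step 3: join A via nl
    card(P join A) = 6250*500/(125*25) = 1000
    cost = 4300 + 6250*500 = 3129300

3129300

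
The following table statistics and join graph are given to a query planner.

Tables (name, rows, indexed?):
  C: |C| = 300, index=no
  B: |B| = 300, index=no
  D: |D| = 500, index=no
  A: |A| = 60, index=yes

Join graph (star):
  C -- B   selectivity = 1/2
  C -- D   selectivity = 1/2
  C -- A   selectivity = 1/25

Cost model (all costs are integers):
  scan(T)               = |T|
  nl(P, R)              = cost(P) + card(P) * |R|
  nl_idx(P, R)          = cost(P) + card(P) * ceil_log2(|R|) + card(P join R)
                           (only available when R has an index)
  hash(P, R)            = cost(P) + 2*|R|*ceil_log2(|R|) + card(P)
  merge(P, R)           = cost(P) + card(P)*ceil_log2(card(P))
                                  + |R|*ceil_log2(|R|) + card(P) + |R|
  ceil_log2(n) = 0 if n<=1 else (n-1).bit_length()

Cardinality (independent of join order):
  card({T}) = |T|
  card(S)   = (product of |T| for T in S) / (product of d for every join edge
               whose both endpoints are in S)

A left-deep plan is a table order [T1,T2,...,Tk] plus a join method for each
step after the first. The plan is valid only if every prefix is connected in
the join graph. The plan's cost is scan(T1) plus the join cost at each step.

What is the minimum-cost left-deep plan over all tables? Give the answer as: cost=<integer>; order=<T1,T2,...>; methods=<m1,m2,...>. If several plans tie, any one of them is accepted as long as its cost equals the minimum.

cost=124440; order=C,A,B,D; methods=hash,hash,hash

Selinger DP (subsets sized 1..n):
  {C}: scan cost=300, card=300
  {B}: scan cost=300, card=300
  {D}: scan cost=500, card=500
  {A}: scan cost=60, card=60
  {BC}: card=45000; try (C,hash)→6000, (B,hash)→6000, (C,merge)→6300, (B,merge)→6300, (C,nl)→90300, (B,nl)→90300; best=6000 via (C,hash)
  {CD}: card=75000; try (C,hash)→6400, (D,merge)→8300, (C,merge)→8500, (D,hash)→9600, (D,nl)→150300, (C,nl)→150500; best=6400 via (C,hash)
  {AC}: card=720; try (A,hash)→1320, (A,nl_idx)→2820, (C,merge)→3480, (A,merge)→3720, (C,hash)→5520, (C,nl)→18060 …(+1); best=1320 via (A,hash)
  {BCD}: card=11250000; try (D,hash)→60000, (B,hash)→86800, (D,merge)→776000, (B,merge)→1359400, (D,nl)→22506000, (B,nl)→22506400; best=60000 via (D,hash)
  {ABC}: card=108000; try (B,hash)→7440, (B,merge)→12240, (A,hash)→51720, (B,nl)→217320, (A,nl_idx)→384000, (A,merge)→771420 …(+1); best=7440 via (B,hash)
  {ACD}: card=180000; try (D,hash)→11040, (D,merge)→14240, (A,hash)→82120, (D,nl)→361320, (A,nl_idx)→636400, (A,merge)→1356820 …(+1); best=11040 via (D,hash)
  {ABCD}: card=27000000; try (D,hash)→124440, (B,hash)→196440, (D,merge)→1956440, (B,merge)→3434040, (A,hash)→11310720, (D,nl)→54007440 …(+4); best=124440 via (D,hash)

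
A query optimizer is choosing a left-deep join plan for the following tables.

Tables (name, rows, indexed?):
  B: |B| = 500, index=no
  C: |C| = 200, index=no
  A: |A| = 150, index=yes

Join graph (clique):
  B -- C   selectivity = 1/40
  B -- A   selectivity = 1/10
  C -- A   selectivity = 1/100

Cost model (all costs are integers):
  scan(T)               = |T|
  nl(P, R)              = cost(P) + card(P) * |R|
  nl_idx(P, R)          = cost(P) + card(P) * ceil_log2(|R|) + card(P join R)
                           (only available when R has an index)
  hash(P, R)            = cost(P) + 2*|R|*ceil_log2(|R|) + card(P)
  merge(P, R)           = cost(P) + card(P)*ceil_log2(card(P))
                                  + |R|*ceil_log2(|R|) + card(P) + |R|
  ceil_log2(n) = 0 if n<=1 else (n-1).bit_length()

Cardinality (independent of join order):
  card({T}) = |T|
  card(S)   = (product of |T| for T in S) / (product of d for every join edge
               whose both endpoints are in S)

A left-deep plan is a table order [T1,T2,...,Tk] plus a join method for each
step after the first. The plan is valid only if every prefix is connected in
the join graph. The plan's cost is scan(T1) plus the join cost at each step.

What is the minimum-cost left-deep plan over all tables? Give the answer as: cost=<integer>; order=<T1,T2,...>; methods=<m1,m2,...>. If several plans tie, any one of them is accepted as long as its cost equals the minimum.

Selinger DP (subsets sized 1..n):
  {B}: scan cost=500, card=500
  {C}: scan cost=200, card=200
  {A}: scan cost=150, card=150
  {BC}: card=2500; try (C,hash)→4200, (B,merge)→7000, (C,merge)→7300, (B,hash)→9400, (B,nl)→100200, (C,nl)→100500; best=4200 via (C,hash)
  {AB}: card=7500; try (A,hash)→3400, (B,merge)→6500, (A,merge)→6850, (B,hash)→9300, (A,nl_idx)→12000, (B,nl)→75150 …(+1); best=3400 via (A,hash)
  {AC}: card=300; try (A,nl_idx)→2100, (A,hash)→2800, (C,merge)→3300, (A,merge)→3350, (C,hash)→3500, (C,nl)→30150 …(+1); best=2100 via (A,nl_idx)
  {ABC}: card=375; try (A,hash)→9100, (B,merge)→10100, (B,hash)→11400, (C,hash)→14100, (A,nl_idx)→24575, (A,merge)→38050 …(+4); best=9100 via (A,hash)

cost=9100; order=B,C,A; methods=hash,hash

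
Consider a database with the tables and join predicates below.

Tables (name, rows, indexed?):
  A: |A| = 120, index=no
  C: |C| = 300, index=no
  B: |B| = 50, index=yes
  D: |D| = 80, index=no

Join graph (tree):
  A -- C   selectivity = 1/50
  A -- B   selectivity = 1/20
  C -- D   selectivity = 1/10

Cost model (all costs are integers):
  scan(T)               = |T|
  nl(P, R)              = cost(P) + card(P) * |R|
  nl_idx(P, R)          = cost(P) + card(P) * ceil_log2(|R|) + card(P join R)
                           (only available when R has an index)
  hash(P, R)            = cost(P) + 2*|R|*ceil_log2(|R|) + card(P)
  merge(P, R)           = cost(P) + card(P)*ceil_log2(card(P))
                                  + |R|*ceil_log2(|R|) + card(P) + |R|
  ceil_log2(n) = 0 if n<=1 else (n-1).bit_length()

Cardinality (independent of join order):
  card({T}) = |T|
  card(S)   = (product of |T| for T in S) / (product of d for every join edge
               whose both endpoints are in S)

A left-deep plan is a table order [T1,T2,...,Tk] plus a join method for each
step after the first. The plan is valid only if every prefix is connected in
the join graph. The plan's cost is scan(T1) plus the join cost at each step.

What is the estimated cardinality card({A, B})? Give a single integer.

Tables in S: A(120), B(50)
Edges inside S: A-B(d=20)
numerator = 120 * 50 = 6000
denominator = 20 = 20
card(S) = 6000 / 20 = 300

300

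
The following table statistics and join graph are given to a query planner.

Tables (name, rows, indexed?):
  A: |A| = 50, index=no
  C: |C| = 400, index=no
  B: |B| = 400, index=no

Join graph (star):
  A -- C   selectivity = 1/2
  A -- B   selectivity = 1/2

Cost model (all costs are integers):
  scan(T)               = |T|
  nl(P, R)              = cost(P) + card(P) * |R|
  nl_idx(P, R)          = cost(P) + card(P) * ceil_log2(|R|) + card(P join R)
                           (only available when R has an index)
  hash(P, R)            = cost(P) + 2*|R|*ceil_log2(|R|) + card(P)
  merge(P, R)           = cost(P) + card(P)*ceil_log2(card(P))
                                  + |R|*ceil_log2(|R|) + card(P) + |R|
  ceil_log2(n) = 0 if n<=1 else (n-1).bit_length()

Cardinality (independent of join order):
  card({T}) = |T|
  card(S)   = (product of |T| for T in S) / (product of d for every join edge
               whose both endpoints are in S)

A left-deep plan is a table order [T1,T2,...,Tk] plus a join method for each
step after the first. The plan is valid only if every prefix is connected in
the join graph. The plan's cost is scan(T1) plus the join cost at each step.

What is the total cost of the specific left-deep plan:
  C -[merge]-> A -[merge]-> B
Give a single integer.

step 1: scan C: cost=400, card=400
step 2: join A via merge
    card(P join A) = 400*50/(2) = 10000
    cost = 400 + 400*9 + 50*6 + 400 + 50 = 4750
step 3: join B via merge
    card(P join B) = 10000*400/(2) = 2000000
    cost = 4750 + 10000*14 + 400*9 + 10000 + 400 = 158750

158750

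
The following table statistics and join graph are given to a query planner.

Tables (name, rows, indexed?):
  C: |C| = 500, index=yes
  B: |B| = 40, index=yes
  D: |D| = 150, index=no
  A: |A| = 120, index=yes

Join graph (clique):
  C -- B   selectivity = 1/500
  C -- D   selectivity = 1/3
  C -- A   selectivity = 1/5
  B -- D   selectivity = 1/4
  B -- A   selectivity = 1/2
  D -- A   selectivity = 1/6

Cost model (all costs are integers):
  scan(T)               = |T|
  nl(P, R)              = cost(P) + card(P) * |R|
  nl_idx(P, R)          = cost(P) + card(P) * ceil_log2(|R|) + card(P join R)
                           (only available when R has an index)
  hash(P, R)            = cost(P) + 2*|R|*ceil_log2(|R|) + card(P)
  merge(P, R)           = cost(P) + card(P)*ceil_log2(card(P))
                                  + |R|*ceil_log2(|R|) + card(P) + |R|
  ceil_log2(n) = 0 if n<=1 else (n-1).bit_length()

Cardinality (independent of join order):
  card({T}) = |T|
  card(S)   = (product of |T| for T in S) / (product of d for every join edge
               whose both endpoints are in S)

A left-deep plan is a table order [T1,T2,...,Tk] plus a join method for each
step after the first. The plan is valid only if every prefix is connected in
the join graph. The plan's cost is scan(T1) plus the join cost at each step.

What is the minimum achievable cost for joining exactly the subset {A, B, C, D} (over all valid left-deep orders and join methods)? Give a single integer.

4080

Selinger DP over subsets of {A,B,C,D}:
  {C}: scan cost=500, card=500
  {B}: scan cost=40, card=40
  {D}: scan cost=150, card=150
  {A}: scan cost=120, card=120
  {BC}: card=40; try (C,nl_idx)→440, (B,hash)→1480, (B,nl_idx)→3540, (C,merge)→5320, (B,merge)→5780, (C,hash)→9080 …(+2); best=440 via (C,nl_idx)
  {CD}: card=25000; try (D,hash)→3400, (C,merge)→6500, (D,merge)→6850, (C,hash)→9300, (C,nl_idx)→26500, (C,nl)→75150 …(+1); best=3400 via (D,hash)
  {AC}: card=12000; try (A,hash)→2680, (C,merge)→6080, (A,merge)→6460, (C,hash)→9240, (C,nl_idx)→13200, (A,nl_idx)→16000 …(+2); best=2680 via (A,hash)
  {BD}: card=1500; try (B,hash)→780, (D,merge)→1670, (B,merge)→1780, (D,hash)→2480, (B,nl_idx)→2550, (D,nl)→6040 …(+1); best=780 via (B,hash)
  {AB}: card=2400; try (B,hash)→720, (A,merge)→1280, (B,merge)→1360, (A,hash)→1760, (A,nl_idx)→2720, (B,nl_idx)→3240 …(+2); best=720 via (B,hash)
  {AD}: card=3000; try (A,hash)→1980, (D,merge)→2430, (A,merge)→2460, (D,hash)→2640, (A,nl_idx)→4200, (D,nl)→18120 …(+1); best=1980 via (A,hash)
  {BCD}: card=500; try (D,merge)→2070, (D,hash)→2880, (D,nl)→6440, (C,hash)→11280, (C,nl_idx)→14780, (C,merge)→23780 …(+5); best=2070 via (D,merge)
  {ABC}: card=480; try (A,nl_idx)→1200, (A,merge)→1680, (A,hash)→2160, (A,nl)→5240, (C,hash)→12120, (B,hash)→15160 …(+6); best=1200 via (A,nl_idx)
  {ACD}: card=100000; try (C,hash)→13980, (D,hash)→17080, (A,hash)→30080, (C,merge)→45980, (C,nl_idx)→128980, (D,merge)→184030 …(+5); best=13980 via (C,hash)
  {ABD}: card=15000; try (A,hash)→3960, (B,hash)→5460, (D,hash)→5520, (A,merge)→19740, (A,nl_idx)→26280, (D,merge)→33270 …(+5); best=3960 via (A,hash)
  {ABCD}: card=1000; try (D,hash)→4080, (A,hash)→4250, (A,nl_idx)→6570, (D,merge)→7350, (A,merge)→8030, (C,hash)→27960 …(+9); best=4080 via (D,hash)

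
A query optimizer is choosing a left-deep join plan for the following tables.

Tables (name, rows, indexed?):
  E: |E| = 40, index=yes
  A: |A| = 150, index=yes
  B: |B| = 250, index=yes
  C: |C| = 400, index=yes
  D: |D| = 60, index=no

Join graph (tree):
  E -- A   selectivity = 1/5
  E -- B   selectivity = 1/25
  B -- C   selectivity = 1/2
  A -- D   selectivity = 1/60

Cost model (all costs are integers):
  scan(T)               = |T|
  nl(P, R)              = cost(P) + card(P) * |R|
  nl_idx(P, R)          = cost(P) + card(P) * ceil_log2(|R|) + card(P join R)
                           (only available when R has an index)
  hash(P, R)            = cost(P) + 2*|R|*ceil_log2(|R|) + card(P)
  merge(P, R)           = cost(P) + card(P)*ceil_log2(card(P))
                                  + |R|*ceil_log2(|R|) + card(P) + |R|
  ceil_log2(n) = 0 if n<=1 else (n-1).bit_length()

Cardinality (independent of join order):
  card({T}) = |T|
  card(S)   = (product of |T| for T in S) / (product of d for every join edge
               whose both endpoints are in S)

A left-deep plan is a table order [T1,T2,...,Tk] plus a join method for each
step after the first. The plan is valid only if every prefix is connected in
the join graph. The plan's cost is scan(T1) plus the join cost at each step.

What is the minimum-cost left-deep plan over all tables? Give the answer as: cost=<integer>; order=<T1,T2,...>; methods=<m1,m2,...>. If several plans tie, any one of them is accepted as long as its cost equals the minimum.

cost=25720; order=D,A,E,B,C; methods=nl_idx,hash,hash,hash

Selinger DP (subsets sized 1..n):
  {E}: scan cost=40, card=40
  {A}: scan cost=150, card=150
  {B}: scan cost=250, card=250
  {C}: scan cost=400, card=400
  {D}: scan cost=60, card=60
  {AE}: card=1200; try (E,hash)→780, (A,nl_idx)→1560, (A,merge)→1670, (E,merge)→1780, (E,nl_idx)→2250, (A,hash)→2480 …(+2); best=780 via (E,hash)
  {BE}: card=400; try (B,nl_idx)→760, (E,hash)→980, (E,nl_idx)→2150, (B,merge)→2570, (E,merge)→2780, (B,hash)→4080 …(+2); best=760 via (B,nl_idx)
  {AD}: card=150; try (A,nl_idx)→690, (D,hash)→1020, (A,merge)→1830, (D,merge)→1920, (A,hash)→2520, (A,nl)→9060 …(+1); best=690 via (A,nl_idx)
  {BC}: card=50000; try (B,hash)→4800, (C,merge)→6500, (B,merge)→6650, (C,hash)→7700, (C,nl_idx)→52500, (B,nl_idx)→53600 …(+2); best=4800 via (B,hash)
  {ABE}: card=12000; try (A,hash)→3560, (B,hash)→5980, (A,merge)→6110, (A,nl_idx)→15960, (B,merge)→17430, (B,nl_idx)→22380 …(+2); best=3560 via (A,hash)
  {ADE}: card=1200; try (E,hash)→1320, (E,merge)→2320, (D,hash)→2700, (E,nl_idx)→2790, (E,nl)→6690, (D,merge)→15600 …(+1); best=1320 via (E,hash)
  {BCE}: card=80000; try (C,hash)→8360, (C,merge)→8760, (E,hash)→55280, (C,nl_idx)→84360, (C,nl)→160760, (E,nl_idx)→384800 …(+2); best=8360 via (C,hash)
  {ABCE}: card=2400000; try (C,hash)→22760, (A,hash)→90760, (C,merge)→187560, (A,merge)→1449710, (C,nl_idx)→2511560, (A,nl_idx)→3048360 …(+2); best=22760 via (C,hash)
  {ABDE}: card=12000; try (B,hash)→6520, (D,hash)→16280, (B,merge)→17970, (B,nl_idx)→22920, (D,merge)→183980, (B,nl)→301320 …(+1); best=6520 via (B,hash)
  {ABCDE}: card=2400000; try (C,hash)→25720, (C,merge)→190520, (D,hash)→2423480, (C,nl_idx)→2514520, (C,nl)→4806520, (D,merge)→55223180 …(+1); best=25720 via (C,hash)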